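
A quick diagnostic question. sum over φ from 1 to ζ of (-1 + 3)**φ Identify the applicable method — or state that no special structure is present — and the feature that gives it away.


Verdict: the geometric series formula — consecutive terms stand in a fixed index-free ratio — the geometric sum formula closes it.


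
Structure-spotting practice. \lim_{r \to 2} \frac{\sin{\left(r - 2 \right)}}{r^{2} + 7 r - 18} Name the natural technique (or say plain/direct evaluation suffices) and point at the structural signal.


Method: l'Hôpital's rule (0/0) — substituting 2 gives 0 over 0; differentiate top and bottom once and re-evaluate. A first-order expansion at the point is an equally standard path; the rule packages it.


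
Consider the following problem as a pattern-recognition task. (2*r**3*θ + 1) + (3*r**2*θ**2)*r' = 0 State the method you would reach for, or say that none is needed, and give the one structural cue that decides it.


Best approach: the exact-equation method — 2*r**3*θ + 1 and 3*r**2*θ**2 pass the exactness check on the nose, so no integrating factor in θ or r is needed at all.


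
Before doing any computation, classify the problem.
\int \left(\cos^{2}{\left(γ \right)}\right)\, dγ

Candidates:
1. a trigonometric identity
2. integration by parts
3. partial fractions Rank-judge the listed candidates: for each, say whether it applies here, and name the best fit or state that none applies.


Verdict: a trigonometric identity — \cos^{2}{\left(γ \right)} is the textbook power-reduction case — identities first, antiderivatives second.
- a trigonometric identity: applicable, and directly so.
- integration by parts: not the fit here: there is no polynomial factor to ladder down — parts can still close the trigonometric product by recursion, though the identity rewrite is the direct route.
- partial fractions: there is no rational-function structure to decompose.


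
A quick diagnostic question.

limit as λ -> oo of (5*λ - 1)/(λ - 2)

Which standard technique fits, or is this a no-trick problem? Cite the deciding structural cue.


Best approach: dominant-term comparison — divide by the highest power of λ present: lower-order terms vanish and the dominant ratio remains. l'Hôpital's at-infinity variant applies to the expression viewed as a single quotient; the leading-term comparison is the direct route.


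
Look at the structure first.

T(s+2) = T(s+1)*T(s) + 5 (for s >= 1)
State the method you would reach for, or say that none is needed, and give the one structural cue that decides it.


Diagnosis: no special technique — the recurrence is nonlinear in the sequence terms; no linear-recurrence method fits it as written — one iterates or studies it directly.


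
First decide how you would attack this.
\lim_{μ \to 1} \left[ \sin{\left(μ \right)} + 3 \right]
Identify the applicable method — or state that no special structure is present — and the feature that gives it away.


Technique: no special technique — the expression is continuous at the evaluation point — substitute directly; no indeterminate form appears.


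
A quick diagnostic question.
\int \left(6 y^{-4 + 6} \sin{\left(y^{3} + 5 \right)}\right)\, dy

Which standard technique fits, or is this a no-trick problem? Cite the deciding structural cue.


Technique: u-substitution — collected, the integrand has one factor that is, up to a constant, the derivative of an inner expression the rest depends on — substitute for that inner expression.


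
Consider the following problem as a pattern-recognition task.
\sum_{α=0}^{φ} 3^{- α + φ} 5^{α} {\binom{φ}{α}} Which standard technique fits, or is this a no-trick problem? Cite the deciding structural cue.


Technique: the binomial theorem — terms weighting {\binom{φ}{α}} against matched powers of 5 and 3 reassemble into (5 + 3)^φ by the binomial theorem.


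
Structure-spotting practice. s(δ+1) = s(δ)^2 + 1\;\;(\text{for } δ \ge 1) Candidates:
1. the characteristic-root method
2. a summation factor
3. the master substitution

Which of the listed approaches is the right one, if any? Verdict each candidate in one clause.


Best approach: no special technique — the new term depends nonlinearly on the old ones, which disqualifies every superposition-based technique.
- the characteristic-root method — nonlinearity rules out exponential-mode superposition from the start.
- a summation factor — the recursion is nonlinear — outside the first-order linear family a summation factor addresses.
- the master substitution: no fixed divisor shrinks the index between calls.


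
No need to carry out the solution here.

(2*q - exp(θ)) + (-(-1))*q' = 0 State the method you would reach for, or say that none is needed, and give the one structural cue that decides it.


Best approach: a linear integrating factor — q appears only to the first power with coefficient 2 — the classic integrating-factor setup.


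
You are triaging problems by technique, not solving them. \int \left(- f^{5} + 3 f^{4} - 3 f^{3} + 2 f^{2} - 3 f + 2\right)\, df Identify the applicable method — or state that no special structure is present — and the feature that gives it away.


Method: no special technique — a term-by-term power-rule job in f; no substitution or rearrangement earns its keep here.


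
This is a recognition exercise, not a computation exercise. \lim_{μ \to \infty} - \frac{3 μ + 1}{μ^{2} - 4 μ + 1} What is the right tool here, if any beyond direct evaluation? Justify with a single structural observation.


Best approach: dominant-term comparison — growth-rate triage: the leading powers of μ decide the limit, everything else is noise. As a single quotient, the ∞/∞ shape would yield to repeated differentiation as well — the growth comparison gets there in one look.


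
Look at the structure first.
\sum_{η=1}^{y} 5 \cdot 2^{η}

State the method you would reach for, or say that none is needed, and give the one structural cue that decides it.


Technique: the geometric series formula — term-over-term division gives 2 every time — index-free ratio, geometric sum formula applies.


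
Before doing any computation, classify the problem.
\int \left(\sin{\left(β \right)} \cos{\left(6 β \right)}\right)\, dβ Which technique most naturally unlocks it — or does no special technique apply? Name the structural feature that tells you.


Verdict: a trigonometric identity — two different frequencies multiply in \sin{\left(β \right)} \cos{\left(6 β \right)}; the product-to-sum formula separates them.


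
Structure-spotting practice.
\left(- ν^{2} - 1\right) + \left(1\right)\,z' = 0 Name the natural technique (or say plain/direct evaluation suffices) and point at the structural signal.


Best approach: no special technique — the slope is a pure function of ν; integrate both sides and be done.


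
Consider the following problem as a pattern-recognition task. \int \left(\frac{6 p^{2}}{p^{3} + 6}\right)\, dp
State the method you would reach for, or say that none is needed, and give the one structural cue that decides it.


Best approach: u-substitution — 6 p^{2} matches the derivative of p^{3} + 6 up to a constant; with u = p^{3} + 6 the whole integrand folds into a function of u alone.


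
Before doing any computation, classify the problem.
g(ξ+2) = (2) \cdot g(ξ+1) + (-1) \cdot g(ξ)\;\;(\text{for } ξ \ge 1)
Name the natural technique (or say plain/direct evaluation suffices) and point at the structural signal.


Verdict: the characteristic-root method — because shifting ξ leaves the equation's coefficients unchanged, exponential trials reduce it to algebra.


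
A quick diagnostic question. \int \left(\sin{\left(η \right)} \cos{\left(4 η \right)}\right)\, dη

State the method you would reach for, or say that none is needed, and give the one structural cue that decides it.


Technique: a trigonometric identity — cross-frequency products like \sin{\left(η \right)} \cos{\left(4 η \right)} are the textbook product-to-sum case — the identity converts them to directly integrable sinusoids.


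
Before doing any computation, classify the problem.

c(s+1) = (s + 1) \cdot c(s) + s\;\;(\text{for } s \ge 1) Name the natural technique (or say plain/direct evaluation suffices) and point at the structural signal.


Method: a summation factor — first-order, linear, moving coefficient s + 1: the discrete analogue of an integrating factor handles it.


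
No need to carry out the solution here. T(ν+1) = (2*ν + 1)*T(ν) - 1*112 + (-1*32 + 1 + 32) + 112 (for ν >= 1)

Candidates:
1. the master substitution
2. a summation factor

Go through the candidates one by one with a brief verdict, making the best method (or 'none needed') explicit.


Verdict: a summation factor — the coefficient 2*ν + 1 drifts with the index, so no fixed root exists; normalizing by the cumulative product telescopes it.
- the master substitution: the recursion shifts the index rather than dividing it.
- a summation factor: a fit — the right tool for this form.


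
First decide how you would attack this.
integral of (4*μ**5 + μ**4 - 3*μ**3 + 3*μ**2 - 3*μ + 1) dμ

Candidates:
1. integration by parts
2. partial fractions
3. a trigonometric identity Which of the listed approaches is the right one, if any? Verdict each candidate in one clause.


Verdict: no special technique — the integrand is a sum of constant multiples of powers of μ — integrate term by term.
- integration by parts — parts would only shuffle a directly integrable integrand.
- partial fractions — the expression is not a ratio of polynomials that decomposes further.
- a trigonometric identity — there is no trigonometric structure at all — the integrand carries no sine or cosine to rewrite.


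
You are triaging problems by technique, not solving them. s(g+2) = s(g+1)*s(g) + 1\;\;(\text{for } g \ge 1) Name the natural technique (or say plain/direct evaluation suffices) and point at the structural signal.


Best approach: no special technique — the recurrence is nonlinear in the sequence terms; no linear-recurrence method fits it as written — one iterates or studies it directly.


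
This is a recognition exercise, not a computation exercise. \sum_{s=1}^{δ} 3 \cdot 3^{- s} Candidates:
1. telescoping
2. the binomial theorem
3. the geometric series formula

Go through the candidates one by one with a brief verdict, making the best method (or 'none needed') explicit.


Method: the geometric series formula — consecutive terms stand in a fixed index-free ratio — the geometric sum formula closes it.
- telescoping: in the displayed form, no term reappears at a neighboring index to cancel against.
- the binomial theorem: there is no pair of bases whose matched powers would reassemble into a single binomial power.
- the geometric series formula: applies; the problem has the shape this method handles.


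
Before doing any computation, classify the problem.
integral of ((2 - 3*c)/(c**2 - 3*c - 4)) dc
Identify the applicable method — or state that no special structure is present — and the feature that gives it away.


Best approach: partial fractions — the integrand is a proper rational function and its denominator c**2 - 3*c - 4 factors into distinct pieces, so it splits into simple fractions.


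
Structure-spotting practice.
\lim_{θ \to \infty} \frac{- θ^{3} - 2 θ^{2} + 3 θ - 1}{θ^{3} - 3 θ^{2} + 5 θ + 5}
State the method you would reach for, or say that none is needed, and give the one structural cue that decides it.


Technique: dominant-term comparison — divide through by the highest power of θ; every lower-order term dies and the dominant terms decide the limit. l'Hôpital's at-infinity variant applies to the expression viewed as a single quotient; the leading-term comparison is the direct route.


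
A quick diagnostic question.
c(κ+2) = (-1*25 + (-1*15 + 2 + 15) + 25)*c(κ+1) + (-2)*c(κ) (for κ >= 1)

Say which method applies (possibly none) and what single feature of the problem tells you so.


Diagnosis: the characteristic-root method — the recurrence treats every index alike (constant coefficients, no forcing) — precisely the regime where r^κ trials close it.


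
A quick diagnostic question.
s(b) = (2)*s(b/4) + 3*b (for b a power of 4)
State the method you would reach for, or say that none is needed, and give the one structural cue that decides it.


Method: the master substitution — the call at b/4 makes this multiplicative recursion; the master-style substitution converts it to additive.


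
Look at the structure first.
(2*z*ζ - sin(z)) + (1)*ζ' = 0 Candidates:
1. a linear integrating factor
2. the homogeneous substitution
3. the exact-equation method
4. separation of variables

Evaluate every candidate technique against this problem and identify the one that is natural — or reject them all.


Diagnosis: a linear integrating factor — linear in the unknown with genuine forcing: multiply through by the exponential of the integrated coefficient and the left side closes into one derivative.
- a linear integrating factor — yes — fits the structure here.
- the homogeneous substitution — the slope changes under joint rescaling, failing the degree-zero test.
- the exact-equation method: the mixed partial derivatives differ, so the left side is not a total differential.
- separation of variables — no algebra isolates the independent variable on one side and the unknown on the other.


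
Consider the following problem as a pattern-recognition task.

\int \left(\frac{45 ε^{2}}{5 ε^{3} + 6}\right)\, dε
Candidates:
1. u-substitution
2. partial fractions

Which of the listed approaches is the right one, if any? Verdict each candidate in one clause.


Diagnosis: u-substitution — gathered as a product, the integrand carries the factor 45 ε^{2} — up to a constant, the derivative of the inner expression 5 ε^{3} + 6 — so u = 5 ε^{3} + 6 collapses the integral.
- u-substitution — yes — fits the structure here.
- partial fractions: the denominator is irreducible over the rationals — no rational-coefficient split into simpler fractions exists.


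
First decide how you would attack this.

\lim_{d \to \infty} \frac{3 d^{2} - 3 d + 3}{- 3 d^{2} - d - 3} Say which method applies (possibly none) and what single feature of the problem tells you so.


Diagnosis: dominant-term comparison — as d grows, only the highest-degree terms matter — compare leading terms and read the limit off. Viewed as a single quotient this is an ∞/∞ form — an at-infinity application of l'Hôpital's rule would also resolve it; comparing leading growth reads the answer without differentiating.


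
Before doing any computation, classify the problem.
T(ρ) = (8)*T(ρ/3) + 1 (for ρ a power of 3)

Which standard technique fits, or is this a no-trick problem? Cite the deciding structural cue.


Method: the master substitution — the argument contracts 3-fold per step: reindex ρ exponentially and solve the linear recurrence in the new index.


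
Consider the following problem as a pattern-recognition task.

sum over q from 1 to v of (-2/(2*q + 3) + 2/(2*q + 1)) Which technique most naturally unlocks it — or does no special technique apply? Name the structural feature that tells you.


Diagnosis: telescoping — the summand is built as 2/(2*q + 1) minus its own successor — adjacent terms annihilate down the line.


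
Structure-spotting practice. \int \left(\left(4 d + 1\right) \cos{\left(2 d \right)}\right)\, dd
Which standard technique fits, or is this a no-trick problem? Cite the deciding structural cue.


Technique: integration by parts — a polynomial factor 4 d + 1 multiplies \cos{\left(2 d \right)}; differentiating 4 d + 1 lowers its degree while \cos{\left(2 d \right)} integrates cleanly, so parts wins.


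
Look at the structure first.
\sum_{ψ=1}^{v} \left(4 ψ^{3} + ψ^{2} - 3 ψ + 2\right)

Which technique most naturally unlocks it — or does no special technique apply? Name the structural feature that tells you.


Diagnosis: no special technique — Faulhaber territory: sum each constant-multiple power of ψ with its closed-form formula, no trick required.


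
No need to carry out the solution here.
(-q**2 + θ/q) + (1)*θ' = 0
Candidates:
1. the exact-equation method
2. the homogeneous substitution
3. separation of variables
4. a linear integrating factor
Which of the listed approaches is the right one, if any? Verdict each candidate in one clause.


Diagnosis: a linear integrating factor — linear in the unknown with genuine forcing: multiply through by the exponential of the integrated coefficient and the left side closes into one derivative.
- the exact-equation method: exactness fails on the nose — the mixed partials do not match.
- the homogeneous substitution — the ratio substitution does not collapse this equation.
- separation of variables — no division isolates the independent variable from the unknown.
- a linear integrating factor: applies; the problem has the shape this method handles.


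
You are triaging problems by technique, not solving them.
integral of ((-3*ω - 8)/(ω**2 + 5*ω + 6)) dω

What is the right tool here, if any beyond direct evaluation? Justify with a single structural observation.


Verdict: partial fractions — the denominator ω**2 + 5*ω + 6 factors, so the quotient decomposes into elementary partial fractions term by term.


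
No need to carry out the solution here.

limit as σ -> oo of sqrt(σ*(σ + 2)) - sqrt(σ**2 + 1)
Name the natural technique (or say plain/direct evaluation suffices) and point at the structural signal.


Verdict: conjugate multiplication — both pieces blow up but their difference is finite; the conjugate trick rationalizes sqrt(σ*(σ + 2)) - sqrt(σ**2 + 1).


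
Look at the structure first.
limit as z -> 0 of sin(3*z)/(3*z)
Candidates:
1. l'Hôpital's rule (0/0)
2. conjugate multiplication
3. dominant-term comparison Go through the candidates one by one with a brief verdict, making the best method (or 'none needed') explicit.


Verdict: l'Hôpital's rule (0/0) — the 0/0 form at 0 is the signature situation for l'Hôpital's rule. A local series expansion at the point resolves it as well; the rule is the packaged version of that step.
- l'Hôpital's rule (0/0) — a fit — the right tool for this form.
- conjugate multiplication: rationalization has no target — no divergent radical difference appears.
- dominant-term comparison — no dominant-degree comparison decides it.


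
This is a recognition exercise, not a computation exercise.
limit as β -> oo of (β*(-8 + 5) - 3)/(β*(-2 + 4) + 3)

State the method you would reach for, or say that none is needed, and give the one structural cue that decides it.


Verdict: dominant-term comparison — at large β only the top-degree terms survive; compare the leading terms and the limit falls out. As a single quotient, the ∞/∞ shape would yield to repeated differentiation as well — the growth comparison gets there in one look.


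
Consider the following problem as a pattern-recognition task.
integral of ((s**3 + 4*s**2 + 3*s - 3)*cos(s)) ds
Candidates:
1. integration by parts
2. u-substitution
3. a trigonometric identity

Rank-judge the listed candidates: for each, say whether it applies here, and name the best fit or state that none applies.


Verdict: integration by parts — a polynomial s**3 + 4*s**2 + 3*s - 3 against the kernel cos(s) is the signature bounded-ladder case for integration by parts.
- integration by parts: a fit — the right tool for this form.
- u-substitution — no subexpression of the integrand pairs with its own derivative as a factor — individual terms may offer their own substitutions, but any change of variable covering the whole integral would have to be constructed from outside the expression.
- a trigonometric identity: there is no trigonometric structure whose rewriting would simplify the integrand.


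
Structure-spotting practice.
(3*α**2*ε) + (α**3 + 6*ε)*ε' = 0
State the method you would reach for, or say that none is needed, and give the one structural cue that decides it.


Technique: the exact-equation method — the mixed-partials test passes for 3*α**2*ε and α**3 + 6*ε, so a potential function exists as presented.


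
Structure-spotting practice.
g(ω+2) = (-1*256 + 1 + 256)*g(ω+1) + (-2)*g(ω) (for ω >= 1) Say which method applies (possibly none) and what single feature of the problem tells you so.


Verdict: the characteristic-root method — shift-invariance with fixed coefficients calls for exponential trials; the characteristic polynomial finds every r^ω.


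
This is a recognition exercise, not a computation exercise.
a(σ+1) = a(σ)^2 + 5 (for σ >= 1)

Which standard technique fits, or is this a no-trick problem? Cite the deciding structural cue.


Verdict: no special technique — the new term depends nonlinearly on the old ones, which disqualifies every superposition-based technique.


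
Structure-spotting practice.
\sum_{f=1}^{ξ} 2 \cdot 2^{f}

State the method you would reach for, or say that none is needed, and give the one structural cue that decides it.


Verdict: the geometric series formula — term-over-term division gives 2 every time — index-free ratio, geometric sum formula applies.


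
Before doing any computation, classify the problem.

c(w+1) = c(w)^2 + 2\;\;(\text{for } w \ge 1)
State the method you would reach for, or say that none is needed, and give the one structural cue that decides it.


Diagnosis: no special technique — the unknown sequence enters the update nonlinearly, so no linear method fits the recurrence as written — direct iteration remains.


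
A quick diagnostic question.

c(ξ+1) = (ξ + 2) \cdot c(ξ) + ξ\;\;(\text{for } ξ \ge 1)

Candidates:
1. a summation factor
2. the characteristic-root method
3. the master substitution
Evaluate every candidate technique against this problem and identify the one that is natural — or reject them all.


Verdict: a summation factor — because the multiplier ξ + 2 is index-dependent, divide through by its running product and sum the resulting differences.
- a summation factor: applicable, and directly so.
- the characteristic-root method: the coefficients vary with the index, breaking the constant-coefficient structure the method needs.
- the master substitution — with no divided-index recursive call, reindexing by powers of a base buys nothing.


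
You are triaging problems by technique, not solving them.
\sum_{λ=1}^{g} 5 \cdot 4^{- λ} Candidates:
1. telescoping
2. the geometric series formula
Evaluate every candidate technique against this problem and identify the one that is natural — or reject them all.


Technique: the geometric series formula — consecutive terms stand in a fixed index-free ratio — the geometric sum formula closes it.
- telescoping: computed from the summand as displayed, the partial sums build up without the pairwise collapse telescoping exploits.
- the geometric series formula — a fit — the right tool for this form.


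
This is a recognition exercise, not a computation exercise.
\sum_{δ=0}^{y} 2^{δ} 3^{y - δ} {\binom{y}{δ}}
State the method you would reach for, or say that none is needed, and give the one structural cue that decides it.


Diagnosis: the binomial theorem — binomial coefficients against complementary powers of 2 and 3: recognize the binomial expansion and resum.


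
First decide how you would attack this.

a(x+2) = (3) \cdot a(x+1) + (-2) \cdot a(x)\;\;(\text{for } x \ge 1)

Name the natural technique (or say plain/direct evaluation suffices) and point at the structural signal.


Verdict: the characteristic-root method — every coefficient is a fixed number and the forcing is zero — substitute r^x and read off the root equation.


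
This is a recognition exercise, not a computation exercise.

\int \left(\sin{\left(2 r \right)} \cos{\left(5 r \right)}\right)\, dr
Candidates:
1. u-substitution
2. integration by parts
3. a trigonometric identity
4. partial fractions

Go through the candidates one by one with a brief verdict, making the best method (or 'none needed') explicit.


Method: a trigonometric identity — \sin{\left(2 r \right)} \cos{\left(5 r \right)} mixes two frequencies; the product-to-sum identity splits it into single-frequency sinusoids.
- u-substitution: no subexpression of the integrand pairs with its own derivative as a factor — individual terms may offer their own substitutions, but any change of variable covering the whole integral would have to be constructed from outside the expression.
- integration by parts: not the natural route: no polynomial-kernel product appears — a recursive parts reduction of the trigonometric product exists, but the identity rewrite is direct.
- a trigonometric identity: applies; the problem has the shape this method handles.
- partial fractions — the expression is not a ratio of polynomials that decomposes further.


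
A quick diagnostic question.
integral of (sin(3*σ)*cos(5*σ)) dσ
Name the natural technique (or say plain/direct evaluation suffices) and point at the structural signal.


Method: a trigonometric identity — two different frequencies multiply in sin(3*σ)*cos(5*σ); the product-to-sum formula separates them.


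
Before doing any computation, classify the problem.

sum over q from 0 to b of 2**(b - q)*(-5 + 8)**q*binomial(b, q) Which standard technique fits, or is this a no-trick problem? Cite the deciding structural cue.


Method: the binomial theorem — the summand is term q of a binomial expansion in (-5 + 8) and 2; the whole sum is a single power.


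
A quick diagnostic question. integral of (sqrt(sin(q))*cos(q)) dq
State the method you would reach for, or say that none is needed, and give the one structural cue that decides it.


Verdict: u-substitution — everything non-trivial happens through the inner expression sin(q), and its derivative accounts for the remaining factor up to a constant, so set u = sin(q).


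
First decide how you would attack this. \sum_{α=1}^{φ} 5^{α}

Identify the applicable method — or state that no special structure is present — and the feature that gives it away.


Diagnosis: the geometric series formula — consecutive terms stand in a fixed index-free ratio — the geometric sum formula closes it.


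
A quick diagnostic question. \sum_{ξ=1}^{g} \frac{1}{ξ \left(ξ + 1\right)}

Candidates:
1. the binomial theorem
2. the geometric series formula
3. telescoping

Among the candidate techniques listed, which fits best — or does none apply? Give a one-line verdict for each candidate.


Diagnosis: telescoping — poles of \frac{1}{ξ \left(ξ + 1\right)} differ by an integer, the telltale of a telescoping partial-fraction sum.
- the binomial theorem: no binomial coefficients pair with matched powers.
- the geometric series formula — the ratio of consecutive terms depends on the index.
- telescoping: applicable, and directly so.


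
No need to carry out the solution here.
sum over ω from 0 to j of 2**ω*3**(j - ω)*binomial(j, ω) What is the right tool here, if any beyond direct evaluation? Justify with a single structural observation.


Technique: the binomial theorem — binomial coefficients against complementary powers of 2 and 3: recognize the binomial expansion and resum.


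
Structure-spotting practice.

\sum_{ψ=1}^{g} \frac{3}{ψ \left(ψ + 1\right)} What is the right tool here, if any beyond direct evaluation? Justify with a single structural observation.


Best approach: telescoping — split \frac{3}{ψ \left(ψ + 1\right)} by partial fractions and the pieces are one function at shifted arguments — interior terms cancel.


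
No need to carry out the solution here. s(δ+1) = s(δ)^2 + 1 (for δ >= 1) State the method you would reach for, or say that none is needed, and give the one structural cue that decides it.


Method: no special technique — each new value is a nonlinear function of earlier ones — scaling arguments and superposition both fail.


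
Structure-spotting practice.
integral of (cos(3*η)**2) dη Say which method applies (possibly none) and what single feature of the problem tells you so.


Technique: a trigonometric identity — even powers like cos(3*η)**2 never integrate directly; the half-angle identity lowers the degree first.


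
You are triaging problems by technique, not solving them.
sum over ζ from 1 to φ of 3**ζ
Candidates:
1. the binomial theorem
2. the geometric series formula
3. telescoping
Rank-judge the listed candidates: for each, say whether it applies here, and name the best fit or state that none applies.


Verdict: the geometric series formula — check a ratio of consecutive terms: it is 3, independent of the index, so the geometric formula closes the sum.
- the binomial theorem: no binomial coefficients pair with matched powers.
- the geometric series formula — yes — fits the structure here.
- telescoping — the terms as presented offer no neighboring cancellation — a telescoping rewrite may exist, but the displayed structure does not hand one over.


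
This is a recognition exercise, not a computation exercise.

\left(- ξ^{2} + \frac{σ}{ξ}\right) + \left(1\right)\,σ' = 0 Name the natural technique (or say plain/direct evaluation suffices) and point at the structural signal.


Method: a linear integrating factor — linear in the unknown with genuine forcing: multiply through by the exponential of the integrated coefficient and the left side closes into one derivative.


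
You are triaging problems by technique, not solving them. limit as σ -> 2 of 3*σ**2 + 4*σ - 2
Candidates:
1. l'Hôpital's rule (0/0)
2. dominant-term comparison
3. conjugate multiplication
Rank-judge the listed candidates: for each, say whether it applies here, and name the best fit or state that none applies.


Technique: no special technique — no vanishing denominator and no indeterminate clash at the point — evaluation is immediate.
- l'Hôpital's rule (0/0) — substituting the point gives a finite value outright — there is no indeterminate clash to repair.
- dominant-term comparison — no dominant power emerges to decide the limit by degree comparison.
- conjugate multiplication: no difference of divergent radicals appears, so rationalizing has nothing to cancel.


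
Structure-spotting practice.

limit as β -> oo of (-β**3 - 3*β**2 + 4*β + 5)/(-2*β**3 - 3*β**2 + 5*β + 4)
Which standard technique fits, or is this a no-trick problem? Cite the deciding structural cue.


Technique: dominant-term comparison — at large β only the top-degree terms survive; compare the leading terms and the limit falls out. Differentiating the expression as a single quotient would eventually settle it as well; matching dominant growth settles it immediately.


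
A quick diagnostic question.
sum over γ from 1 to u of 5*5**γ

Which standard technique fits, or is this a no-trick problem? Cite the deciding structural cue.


Technique: the geometric series formula — check a ratio of consecutive terms: it is 5, independent of the index, so the geometric formula closes the sum.


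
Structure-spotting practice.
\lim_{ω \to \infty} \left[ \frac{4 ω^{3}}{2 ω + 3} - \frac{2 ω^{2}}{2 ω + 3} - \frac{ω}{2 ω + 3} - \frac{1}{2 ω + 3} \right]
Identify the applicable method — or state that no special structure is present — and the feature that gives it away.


Best approach: dominant-term comparison — divide through by the highest power of ω; every lower-order term dies and the dominant terms decide the limit. Differentiating the expression as a single quotient would eventually settle it as well; matching dominant growth settles it immediately.


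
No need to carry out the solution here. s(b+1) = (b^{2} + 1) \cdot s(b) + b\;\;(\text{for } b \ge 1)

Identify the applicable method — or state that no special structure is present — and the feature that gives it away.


Technique: a summation factor — rescale the sequence by the product of the weights b^{2} + 1 so far — the recurrence collapses to a plain running sum.


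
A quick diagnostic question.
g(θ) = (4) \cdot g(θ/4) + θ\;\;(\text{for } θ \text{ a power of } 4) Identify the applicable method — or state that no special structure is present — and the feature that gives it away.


Best approach: the master substitution — treat m = log base 4 of θ as the new clock: one recursion step advances m by one while θ scales by 4.


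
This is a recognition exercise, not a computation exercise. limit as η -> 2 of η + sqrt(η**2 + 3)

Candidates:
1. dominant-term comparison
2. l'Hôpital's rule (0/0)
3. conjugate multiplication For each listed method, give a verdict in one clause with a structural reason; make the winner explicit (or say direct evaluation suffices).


Verdict: no special technique — the function is continuous at 2; evaluation is itself the limit, no machinery required.
- dominant-term comparison: no dominant-degree comparison decides it.
- l'Hôpital's rule (0/0): substituting the point produces a determinate value, not a 0 over 0 clash.
- conjugate multiplication: the conjugate move applies to radical differences, which this is not.


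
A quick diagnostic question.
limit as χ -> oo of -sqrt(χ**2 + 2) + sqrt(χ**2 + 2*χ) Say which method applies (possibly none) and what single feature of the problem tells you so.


Technique: conjugate multiplication — both pieces blow up but their difference is finite; the conjugate trick rationalizes sqrt(χ**2 + 2*χ) - sqrt(χ**2 + 2).


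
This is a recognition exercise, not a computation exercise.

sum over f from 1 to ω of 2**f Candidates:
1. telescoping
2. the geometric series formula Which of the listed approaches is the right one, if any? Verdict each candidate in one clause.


Diagnosis: the geometric series formula — consecutive terms stand in a fixed index-free ratio — the geometric sum formula closes it.
- telescoping — the summand is not presented as a shifted difference — a telescoping rewrite may exist, but the displayed structure does not offer one.
- the geometric series formula — a fit — the right tool for this form.


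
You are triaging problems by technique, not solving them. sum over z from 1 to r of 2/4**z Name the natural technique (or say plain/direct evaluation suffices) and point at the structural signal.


Method: the geometric series formula — consecutive terms stand in a fixed index-free ratio — the geometric sum formula closes it.


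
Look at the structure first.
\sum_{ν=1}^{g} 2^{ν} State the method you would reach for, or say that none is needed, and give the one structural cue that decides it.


Diagnosis: the geometric series formula — check a ratio of consecutive terms: it is 2, independent of the index, so the geometric formula closes the sum.


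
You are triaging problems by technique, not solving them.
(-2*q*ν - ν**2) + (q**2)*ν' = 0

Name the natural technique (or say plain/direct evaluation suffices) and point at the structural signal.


Method: the homogeneous substitution — the slope's numerator and denominator have matching total degree, so it depends only on ν/q and the ratio substitution collapses it. Rearranged, this also fits the Bernoulli template directly; the homogeneous substitution reads the structure without the rearrangement.


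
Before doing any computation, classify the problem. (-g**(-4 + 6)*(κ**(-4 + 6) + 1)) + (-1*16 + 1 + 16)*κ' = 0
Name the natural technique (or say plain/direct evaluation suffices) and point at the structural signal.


Best approach: separation of variables — solved for the derivative, the right side factors as g**(-4 + 6) times (κ**(-4 + 6) + 1) — all g-dependence separates from all κ-dependence.


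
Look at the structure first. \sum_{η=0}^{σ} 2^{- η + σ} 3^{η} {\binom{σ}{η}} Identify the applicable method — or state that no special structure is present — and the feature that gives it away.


Method: the binomial theorem — the summand is term η of a binomial expansion in 3 and 2; the whole sum is a single power.


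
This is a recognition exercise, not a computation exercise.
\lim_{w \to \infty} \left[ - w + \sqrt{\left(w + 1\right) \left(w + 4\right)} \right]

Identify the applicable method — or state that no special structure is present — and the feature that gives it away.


Best approach: conjugate multiplication — the ∞ − ∞ radical form is the exact trigger for the conjugate maneuver.


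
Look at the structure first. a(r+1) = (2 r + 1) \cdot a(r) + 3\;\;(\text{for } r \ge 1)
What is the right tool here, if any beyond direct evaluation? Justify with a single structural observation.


Diagnosis: a summation factor — first-order, linear, moving coefficient 2 r + 1: the discrete analogue of an integrating factor handles it.


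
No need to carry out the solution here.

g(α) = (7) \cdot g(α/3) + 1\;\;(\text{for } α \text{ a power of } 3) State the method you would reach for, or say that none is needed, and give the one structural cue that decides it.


Verdict: the master substitution — the argument contracts 3-fold per step: reindex α exponentially and solve the linear recurrence in the new index.


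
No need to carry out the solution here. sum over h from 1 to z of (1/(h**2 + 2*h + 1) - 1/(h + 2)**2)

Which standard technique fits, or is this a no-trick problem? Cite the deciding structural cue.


Best approach: telescoping — this sum is a zipper: each term contributes 1/(h**2 + 2*h + 1) and removes the next index's value, which the following term puts back, closing term by term.


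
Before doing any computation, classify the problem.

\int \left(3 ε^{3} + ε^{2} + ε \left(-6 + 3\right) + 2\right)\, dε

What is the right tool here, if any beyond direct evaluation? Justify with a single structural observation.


Verdict: no special technique — the integrand is a sum of constant multiples of powers of ε — integrate term by term.


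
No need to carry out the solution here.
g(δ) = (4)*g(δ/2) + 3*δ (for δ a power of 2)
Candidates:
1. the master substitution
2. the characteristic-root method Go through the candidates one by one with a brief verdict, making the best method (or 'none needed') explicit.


Best approach: the master substitution — recursion at δ/2 is multiplicative in the index; logarithmic reindexing via δ = 2^m linearizes it.
- the master substitution: applicable, and directly so.
- the characteristic-root method — the recursion divides its index rather than shifting it — outside the constant-shift family the root method covers.


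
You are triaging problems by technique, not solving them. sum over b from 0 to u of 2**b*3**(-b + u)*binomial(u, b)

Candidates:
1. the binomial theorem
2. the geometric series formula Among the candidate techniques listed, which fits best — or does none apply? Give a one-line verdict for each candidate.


Best approach: the binomial theorem — terms weighting binomial(u, b) against matched powers of 2 and 3 reassemble into (2 + 3)^u by the binomial theorem.
- the binomial theorem: a fit — the right tool for this form.
- the geometric series formula — the term-to-term ratio drifts with the index — the one thing the geometric formula cannot absorb.


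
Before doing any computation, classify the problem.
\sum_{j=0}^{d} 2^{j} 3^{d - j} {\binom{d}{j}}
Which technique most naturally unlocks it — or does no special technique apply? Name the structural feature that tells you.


Verdict: the binomial theorem — binomial coefficients against complementary powers of 2 and 3: recognize the binomial expansion and resum.


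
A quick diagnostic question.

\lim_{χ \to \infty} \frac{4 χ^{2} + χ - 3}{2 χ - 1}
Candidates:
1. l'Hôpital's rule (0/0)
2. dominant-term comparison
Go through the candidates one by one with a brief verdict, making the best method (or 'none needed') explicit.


Verdict: dominant-term comparison — divide through by the highest power of χ; every lower-order term dies and the dominant terms decide the limit.
- l'Hôpital's rule (0/0): no 0/0 form appears: written as one quotient, top and bottom both grow without bound, and the ratio is decided by their leading terms.
- dominant-term comparison: applicable, and directly so.
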